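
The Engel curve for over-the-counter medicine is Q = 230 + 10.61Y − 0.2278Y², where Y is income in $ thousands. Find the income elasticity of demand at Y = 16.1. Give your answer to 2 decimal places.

At Y = 16.1: Q = 341.7730.
dQ/dY = 10.61 − 0.4556Y = 3.27484.
η = (dQ/dY)·(Y/Q) = 3.27484 × (16.1/341.7730) = 0.15.

0.15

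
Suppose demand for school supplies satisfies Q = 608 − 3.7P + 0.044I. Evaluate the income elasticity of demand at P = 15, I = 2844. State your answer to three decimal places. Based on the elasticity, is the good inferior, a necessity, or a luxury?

0.185 (necessity)

At P = 15, I = 2844: Q = 677.636.
Holding P constant, ∂Q/∂I = 0.044.
η_I = (∂Q/∂I)·(I/Q) = 0.044 × (2844/677.636) = 0.185.
Since 0 < η < 1, this is a necessity.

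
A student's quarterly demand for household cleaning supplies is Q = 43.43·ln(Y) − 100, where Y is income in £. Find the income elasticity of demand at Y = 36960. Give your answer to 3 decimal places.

At Y = 36960: Q = 356.779.
dQ/dY = 43.43/Y = 0.00117505 at this income.
η = (dQ/dY)·(Y/Q) = 0.00117505 × (36960/356.779) = 0.122.

0.122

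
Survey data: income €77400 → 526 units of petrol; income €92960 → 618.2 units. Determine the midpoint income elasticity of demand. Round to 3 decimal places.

0.882

ΔQ = 618.2 − 526 = 92.2; midpoint Q̄ = (526 + 618.2)/2 = 572.1.
ΔI = 92960 − 77400 = 15560; midpoint Ī = (77400 + 92960)/2 = 85180.
η = (ΔQ/Q̄) ÷ (ΔI/Ī) = (92.2/572.1) ÷ (15560/85180) = 0.882.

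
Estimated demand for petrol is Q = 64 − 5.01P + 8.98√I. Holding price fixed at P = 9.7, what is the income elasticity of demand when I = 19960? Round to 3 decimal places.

At P = 9.7, I = 19960: Q = 1284.096.
Holding P constant, ∂Q/∂I = 8.98/(2√I) = 0.0317809.
η_I = (∂Q/∂I)·(I/Q) = 0.0317809 × (19960/1284.096) = 0.494.

0.494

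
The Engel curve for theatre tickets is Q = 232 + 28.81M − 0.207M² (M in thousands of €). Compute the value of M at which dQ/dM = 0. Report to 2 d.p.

dQ/dM = 28.81 − 0.414M.
The good is inferior where dQ/dM < 0. Setting dQ/dM = 0 gives M = 28.81 / 0.414 = 69.59.

69.59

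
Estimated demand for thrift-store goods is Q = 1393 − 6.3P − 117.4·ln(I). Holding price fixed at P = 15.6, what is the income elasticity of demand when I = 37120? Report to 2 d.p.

-1.97

At P = 15.6, I = 37120: Q = 59.448.
Holding P constant, ∂Q/∂I = -117.4/I = -0.00316272.
η_I = (∂Q/∂I)·(I/Q) = -0.00316272 × (37120/59.448) = -1.97.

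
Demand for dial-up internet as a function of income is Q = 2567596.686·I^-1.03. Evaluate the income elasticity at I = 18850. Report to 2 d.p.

-1.03

For Q = A·I^β the income elasticity is constant and equal to β.
Here β = -1.03, so η = -1.03.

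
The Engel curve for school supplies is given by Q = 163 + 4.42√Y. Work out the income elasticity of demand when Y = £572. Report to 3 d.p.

0.197

At Y = 572: Q = 268.711.
dQ/dY = 4.42/(2√Y) = 0.0924047 at this income.
η = (dQ/dY)·(Y/Q) = 0.0924047 × (572/268.711) = 0.197.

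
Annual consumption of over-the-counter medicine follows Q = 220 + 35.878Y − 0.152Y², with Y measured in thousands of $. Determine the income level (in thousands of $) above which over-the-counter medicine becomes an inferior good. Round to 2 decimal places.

118.02

dQ/dY = 35.878 − 0.304Y.
The good is inferior where dQ/dY < 0. Setting dQ/dY = 0 gives Y = 35.878 / 0.304 = 118.02.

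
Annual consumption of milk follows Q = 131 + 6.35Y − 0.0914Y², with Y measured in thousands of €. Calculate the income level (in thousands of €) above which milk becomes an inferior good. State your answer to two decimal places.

dQ/dY = 6.35 − 0.1828Y.
The good is inferior where dQ/dY < 0. Setting dQ/dY = 0 gives Y = 6.35 / 0.1828 = 34.74.

34.74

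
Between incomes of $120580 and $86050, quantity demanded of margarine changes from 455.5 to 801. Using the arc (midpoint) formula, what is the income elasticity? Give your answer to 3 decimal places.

ΔQ = 801 − 455.5 = 345.5; midpoint Q̄ = (455.5 + 801)/2 = 628.25.
ΔI = 86050 − 120580 = -34530; midpoint Ī = (120580 + 86050)/2 = 103315.
η = (ΔQ/Q̄) ÷ (ΔI/Ī) = (345.5/628.25) ÷ (-34530/103315) = -1.645.

-1.645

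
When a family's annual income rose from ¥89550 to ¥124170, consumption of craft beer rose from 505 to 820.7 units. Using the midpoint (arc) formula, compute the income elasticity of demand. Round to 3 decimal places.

ΔQ = 820.7 − 505 = 315.7; midpoint Q̄ = (505 + 820.7)/2 = 662.85.
ΔI = 124170 − 89550 = 34620; midpoint Ī = (89550 + 124170)/2 = 106860.
η = (ΔQ/Q̄) ÷ (ΔI/Ī) = (315.7/662.85) ÷ (34620/106860) = 1.470.

1.470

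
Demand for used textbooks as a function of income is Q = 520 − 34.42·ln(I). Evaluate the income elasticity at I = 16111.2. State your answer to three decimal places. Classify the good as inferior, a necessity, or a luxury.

At I = 16111.2: Q = 186.564.
dQ/dI = -34.42/I = -0.0021364 at this income.
η = (dQ/dI)·(I/Q) = -0.0021364 × (16111.2/186.564) = -0.184.
Since η < 0, the good is an inferior good.

-0.184 (inferior good)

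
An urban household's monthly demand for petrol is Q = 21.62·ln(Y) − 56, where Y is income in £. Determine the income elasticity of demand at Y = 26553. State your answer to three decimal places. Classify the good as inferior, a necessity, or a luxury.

At Y = 26553: Q = 164.241.
dQ/dY = 21.62/Y = 0.000814221 at this income.
η = (dQ/dY)·(Y/Q) = 0.000814221 × (26553/164.241) = 0.132.
Since 0 < η < 1, the good is a necessity.

0.132 (necessity)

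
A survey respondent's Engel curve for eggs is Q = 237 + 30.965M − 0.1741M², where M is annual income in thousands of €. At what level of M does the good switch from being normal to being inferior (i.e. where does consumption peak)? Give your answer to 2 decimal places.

88.93

dQ/dM = 30.965 − 0.3482M.
The good is inferior where dQ/dM < 0. Setting dQ/dM = 0 gives M = 30.965 / 0.3482 = 88.93.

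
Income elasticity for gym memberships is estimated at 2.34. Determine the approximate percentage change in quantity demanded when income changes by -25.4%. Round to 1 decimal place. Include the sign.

%ΔQ ≈ η × %ΔI = 2.34 × (-25.4%) = -59.4%.

-59.4%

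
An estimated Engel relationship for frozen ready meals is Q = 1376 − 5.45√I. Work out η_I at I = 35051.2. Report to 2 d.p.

-1.43

At I = 35051.2: Q = 355.653.
dQ/dI = -5.45/(2√I) = -0.0145551 at this income.
η = (dQ/dI)·(I/Q) = -0.0145551 × (35051.2/355.653) = -1.43.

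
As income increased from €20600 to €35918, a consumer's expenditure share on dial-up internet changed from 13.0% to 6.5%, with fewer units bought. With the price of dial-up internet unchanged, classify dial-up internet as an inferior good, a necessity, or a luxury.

Quantity demanded falls as income rises, so η < 0.

inferior good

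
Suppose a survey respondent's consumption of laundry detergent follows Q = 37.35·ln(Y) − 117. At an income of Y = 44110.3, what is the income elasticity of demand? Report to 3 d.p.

0.132

At Y = 44110.3: Q = 282.438.
dQ/dY = 37.35/Y = 0.000846741 at this income.
η = (dQ/dY)·(Y/Q) = 0.000846741 × (44110.3/282.438) = 0.132.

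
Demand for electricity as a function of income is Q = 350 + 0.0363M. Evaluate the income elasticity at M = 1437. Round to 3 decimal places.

0.130

At M = 1437: Q = 402.163.
dQ/dM = 0.0363.
η = (dQ/dM)·(M/Q) = 0.0363 × (1437/402.163) = 0.130.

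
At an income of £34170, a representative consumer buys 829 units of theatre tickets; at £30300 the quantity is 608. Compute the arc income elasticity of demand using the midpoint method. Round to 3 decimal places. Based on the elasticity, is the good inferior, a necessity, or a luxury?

2.562 (luxury)

ΔQ = 608 − 829 = -221; midpoint Q̄ = (829 + 608)/2 = 718.5.
ΔI = 30300 − 34170 = -3870; midpoint Ī = (34170 + 30300)/2 = 32235.
η = (ΔQ/Q̄) ÷ (ΔI/Ī) = (-221/718.5) ÷ (-3870/32235) = 2.562.
η > 1 ⇒ luxury.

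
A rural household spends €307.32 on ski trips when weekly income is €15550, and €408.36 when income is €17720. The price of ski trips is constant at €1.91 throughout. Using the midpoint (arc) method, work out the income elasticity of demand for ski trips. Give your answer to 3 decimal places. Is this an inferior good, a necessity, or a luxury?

With a constant price, Q₁ = 307.32/1.91 = 160.901 and Q₂ = 408.36/1.91 = 213.801 (equivalently, work directly with expenditure since P cancels).
Midpoint %ΔQ = (408.36 − 307.32)/357.84 = 0.28236; midpoint %ΔI = (17720 − 15550)/16635 = 0.13045.
η = 0.28236 / 0.13045 = 2.165.
η > 1 ⇒ luxury.

2.165 (luxury)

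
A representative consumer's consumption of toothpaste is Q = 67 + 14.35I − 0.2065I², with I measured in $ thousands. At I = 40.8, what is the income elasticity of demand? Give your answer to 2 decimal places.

-0.33

At I = 40.8: Q = 308.7318.
dQ/dI = 14.35 − 0.413I = -2.50040.
η = (dQ/dI)·(I/Q) = -2.50040 × (40.8/308.7318) = -0.33.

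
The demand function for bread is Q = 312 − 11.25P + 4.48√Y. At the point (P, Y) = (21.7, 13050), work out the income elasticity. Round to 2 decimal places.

At P = 21.7, Y = 13050: Q = 579.655.
Holding P constant, ∂Q/∂Y = 4.48/(2√Y) = 0.0196084.
η_Y = (∂Q/∂Y)·(Y/Q) = 0.0196084 × (13050/579.655) = 0.44.

0.44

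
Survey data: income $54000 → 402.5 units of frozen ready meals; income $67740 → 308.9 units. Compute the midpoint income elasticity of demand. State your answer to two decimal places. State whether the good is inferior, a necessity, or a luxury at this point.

ΔQ = 308.9 − 402.5 = -93.6; midpoint Q̄ = (402.5 + 308.9)/2 = 355.7.
ΔI = 67740 − 54000 = 13740; midpoint Ī = (54000 + 67740)/2 = 60870.
η = (ΔQ/Q̄) ÷ (ΔI/Ī) = (-93.6/355.7) ÷ (13740/60870) = -1.17.
η < 0 ⇒ inferior good.

-1.17 (inferior good)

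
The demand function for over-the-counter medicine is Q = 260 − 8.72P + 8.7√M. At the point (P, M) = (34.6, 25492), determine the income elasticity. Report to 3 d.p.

0.515

At P = 34.6, M = 25492: Q = 1347.349.
Holding P constant, ∂Q/∂M = 8.7/(2√M) = 0.027245.
η_M = (∂Q/∂M)·(M/Q) = 0.027245 × (25492/1347.349) = 0.515.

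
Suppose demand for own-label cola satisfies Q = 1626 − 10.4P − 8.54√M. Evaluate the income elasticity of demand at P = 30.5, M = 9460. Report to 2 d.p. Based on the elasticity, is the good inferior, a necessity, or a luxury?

-0.87 (inferior good)

At P = 30.5, M = 9460: Q = 478.178.
Holding P constant, ∂Q/∂M = -8.54/(2√M) = -0.0439018.
η_M = (∂Q/∂M)·(M/Q) = -0.0439018 × (9460/478.178) = -0.87.
Since η < 0, this is an inferior good.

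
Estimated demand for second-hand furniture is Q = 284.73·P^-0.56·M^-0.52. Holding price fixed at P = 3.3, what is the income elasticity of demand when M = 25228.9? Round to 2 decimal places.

-0.52

For a multiplicative demand Q = A·P^α·M^β, the income elasticity is β everywhere.
Here β = -0.52, so η = -0.52.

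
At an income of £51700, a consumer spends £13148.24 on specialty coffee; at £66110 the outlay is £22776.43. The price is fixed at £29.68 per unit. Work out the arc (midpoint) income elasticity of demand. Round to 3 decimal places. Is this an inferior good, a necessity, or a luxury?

With a constant price, Q₁ = 13148.24/29.68 = 443.000 and Q₂ = 22776.43/29.68 = 767.400 (equivalently, work directly with expenditure since P cancels).
Midpoint %ΔQ = (22776.43 − 13148.24)/17962.34 = 0.53602; midpoint %ΔI = (66110 − 51700)/58905 = 0.24463.
η = 0.53602 / 0.24463 = 2.191.
η > 1 ⇒ luxury.

2.191 (luxury)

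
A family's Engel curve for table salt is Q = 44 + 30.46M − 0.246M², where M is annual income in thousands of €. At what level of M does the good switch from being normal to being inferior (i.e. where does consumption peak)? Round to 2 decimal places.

dQ/dM = 30.46 − 0.492M.
The good is inferior where dQ/dM < 0. Setting dQ/dM = 0 gives M = 30.46 / 0.492 = 61.91.

61.91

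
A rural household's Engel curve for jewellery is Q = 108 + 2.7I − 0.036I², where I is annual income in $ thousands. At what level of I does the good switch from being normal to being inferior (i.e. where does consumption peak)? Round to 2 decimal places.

37.50

dQ/dI = 2.7 − 0.072I.
The good is inferior where dQ/dI < 0. Setting dQ/dI = 0 gives I = 2.7 / 0.072 = 37.50.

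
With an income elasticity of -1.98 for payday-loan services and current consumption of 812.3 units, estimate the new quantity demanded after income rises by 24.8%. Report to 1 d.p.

413.4

%ΔQ ≈ η × %ΔI = -1.98 × 24.8% = -49.104%.
New Q ≈ 812.3 × (1 − 0.49104) = 413.4.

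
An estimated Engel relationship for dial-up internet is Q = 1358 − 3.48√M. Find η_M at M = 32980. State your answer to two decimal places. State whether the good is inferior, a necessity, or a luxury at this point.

At M = 32980: Q = 726.018.
dQ/dM = -3.48/(2√M) = -0.00958129 at this income.
η = (dQ/dM)·(M/Q) = -0.00958129 × (32980/726.018) = -0.44.
Since η < 0, the good is an inferior good.

-0.44 (inferior good)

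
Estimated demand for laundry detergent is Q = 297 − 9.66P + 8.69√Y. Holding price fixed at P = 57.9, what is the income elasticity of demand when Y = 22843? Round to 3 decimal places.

At P = 57.9, Y = 22843: Q = 1051.084.
Holding P constant, ∂Q/∂Y = 8.69/(2√Y) = 0.0287484.
η_Y = (∂Q/∂Y)·(Y/Q) = 0.0287484 × (22843/1051.084) = 0.625.

0.625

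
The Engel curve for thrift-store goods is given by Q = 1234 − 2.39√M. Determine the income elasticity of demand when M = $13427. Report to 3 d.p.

At M = 13427: Q = 957.059.
dQ/dM = -2.39/(2√M) = -0.0103128 at this income.
η = (dQ/dM)·(M/Q) = -0.0103128 × (13427/957.059) = -0.145.

-0.145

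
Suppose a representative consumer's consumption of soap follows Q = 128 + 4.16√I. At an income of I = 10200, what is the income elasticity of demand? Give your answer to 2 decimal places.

0.38

At I = 10200: Q = 548.139.
dQ/dI = 4.16/(2√I) = 0.0205951 at this income.
η = (dQ/dI)·(I/Q) = 0.0205951 × (10200/548.139) = 0.38.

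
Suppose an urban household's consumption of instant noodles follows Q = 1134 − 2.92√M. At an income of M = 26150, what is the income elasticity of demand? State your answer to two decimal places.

At M = 26150: Q = 661.808.
dQ/dM = -2.92/(2√M) = -0.00902853 at this income.
η = (dQ/dM)·(M/Q) = -0.00902853 × (26150/661.808) = -0.36.

-0.36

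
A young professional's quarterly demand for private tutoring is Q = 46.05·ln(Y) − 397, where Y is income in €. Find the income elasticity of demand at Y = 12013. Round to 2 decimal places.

At Y = 12013: Q = 35.582.
dQ/dY = 46.05/Y = 0.00383335 at this income.
η = (dQ/dY)·(Y/Q) = 0.00383335 × (12013/35.582) = 1.29.

1.29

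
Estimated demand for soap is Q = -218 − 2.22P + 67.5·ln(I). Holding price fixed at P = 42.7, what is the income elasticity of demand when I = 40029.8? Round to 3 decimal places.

0.168

At P = 42.7, I = 40029.8: Q = 402.529.
Holding P constant, ∂Q/∂I = 67.5/I = 0.00168624.
η_I = (∂Q/∂I)·(I/Q) = 0.00168624 × (40029.8/402.529) = 0.168.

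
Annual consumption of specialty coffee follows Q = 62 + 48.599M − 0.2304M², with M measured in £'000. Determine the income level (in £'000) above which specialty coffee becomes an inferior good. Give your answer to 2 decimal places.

105.47

dQ/dM = 48.599 − 0.4608M.
The good is inferior where dQ/dM < 0. Setting dQ/dM = 0 gives M = 48.599 / 0.4608 = 105.47.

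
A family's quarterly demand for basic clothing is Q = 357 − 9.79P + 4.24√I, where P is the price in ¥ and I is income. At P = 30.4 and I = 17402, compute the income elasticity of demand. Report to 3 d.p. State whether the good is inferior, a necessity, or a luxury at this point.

At P = 30.4, I = 17402: Q = 618.711.
Holding P constant, ∂Q/∂I = 4.24/(2√I) = 0.0160708.
η_I = (∂Q/∂I)·(I/Q) = 0.0160708 × (17402/618.711) = 0.452.
Since 0 < η < 1, this is a necessity.

0.452 (necessity)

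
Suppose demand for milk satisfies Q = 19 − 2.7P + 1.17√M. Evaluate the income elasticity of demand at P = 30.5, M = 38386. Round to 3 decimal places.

At P = 30.5, M = 38386: Q = 165.880.
Holding P constant, ∂Q/∂M = 1.17/(2√M) = 0.00298586.
η_M = (∂Q/∂M)·(M/Q) = 0.00298586 × (38386/165.880) = 0.691.

0.691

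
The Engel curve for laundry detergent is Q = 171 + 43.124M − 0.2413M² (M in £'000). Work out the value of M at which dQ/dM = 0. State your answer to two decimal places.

89.36

dQ/dM = 43.124 − 0.4826M.
The good is inferior where dQ/dM < 0. Setting dQ/dM = 0 gives M = 43.124 / 0.4826 = 89.36.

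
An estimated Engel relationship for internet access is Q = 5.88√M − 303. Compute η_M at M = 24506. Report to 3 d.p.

0.745

At M = 24506: Q = 617.478.
dQ/dM = 5.88/(2√M) = 0.0187807 at this income.
η = (dQ/dM)·(M/Q) = 0.0187807 × (24506/617.478) = 0.745.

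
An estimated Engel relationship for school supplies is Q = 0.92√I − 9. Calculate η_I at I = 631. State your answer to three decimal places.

At I = 631: Q = 14.110.
dQ/dI = 0.92/(2√I) = 0.0183123 at this income.
η = (dQ/dI)·(I/Q) = 0.0183123 × (631/14.110) = 0.819.

0.819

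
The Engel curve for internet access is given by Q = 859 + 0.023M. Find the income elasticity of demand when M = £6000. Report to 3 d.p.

0.138

At M = 6000: Q = 997.000.
dQ/dM = 0.023.
η = (dQ/dM)·(M/Q) = 0.023 × (6000/997.000) = 0.138.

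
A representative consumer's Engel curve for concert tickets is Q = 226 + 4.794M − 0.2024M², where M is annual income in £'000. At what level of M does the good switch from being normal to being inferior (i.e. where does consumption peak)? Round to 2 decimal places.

11.84

dQ/dM = 4.794 − 0.4048M.
The good is inferior where dQ/dM < 0. Setting dQ/dM = 0 gives M = 4.794 / 0.4048 = 11.84.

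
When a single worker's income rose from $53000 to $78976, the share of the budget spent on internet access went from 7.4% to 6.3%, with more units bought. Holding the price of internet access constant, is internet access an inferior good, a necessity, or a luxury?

Quantity rises but the budget share falls as income rises, so 0 < η < 1.

necessity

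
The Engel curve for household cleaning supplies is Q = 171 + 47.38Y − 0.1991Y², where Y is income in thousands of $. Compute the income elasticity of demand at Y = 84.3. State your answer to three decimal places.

At Y = 84.3: Q = 2750.2318.
dQ/dY = 47.38 − 0.3982Y = 13.81174.
η = (dQ/dY)·(Y/Q) = 13.81174 × (84.3/2750.2318) = 0.423.

0.423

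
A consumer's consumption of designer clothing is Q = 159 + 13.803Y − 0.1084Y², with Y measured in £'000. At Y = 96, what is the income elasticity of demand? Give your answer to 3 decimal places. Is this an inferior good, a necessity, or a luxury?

At Y = 96: Q = 485.0736.
dQ/dY = 13.803 − 0.2168Y = -7.00980.
η = (dQ/dY)·(Y/Q) = -7.00980 × (96/485.0736) = -1.387.
η < 0 ⇒ inferior good.

-1.387 (inferior good)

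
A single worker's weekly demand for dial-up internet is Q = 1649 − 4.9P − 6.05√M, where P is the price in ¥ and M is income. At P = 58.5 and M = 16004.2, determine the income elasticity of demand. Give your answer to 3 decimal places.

-0.641

At P = 58.5, M = 16004.2: Q = 596.978.
Holding P constant, ∂Q/∂M = -6.05/(2√M) = -0.0239116.
η_M = (∂Q/∂M)·(M/Q) = -0.0239116 × (16004.2/596.978) = -0.641.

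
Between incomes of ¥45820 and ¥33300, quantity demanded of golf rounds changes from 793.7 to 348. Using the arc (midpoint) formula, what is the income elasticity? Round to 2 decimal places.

ΔQ = 348 − 793.7 = -445.7; midpoint Q̄ = (793.7 + 348)/2 = 570.85.
ΔI = 33300 − 45820 = -12520; midpoint Ī = (45820 + 33300)/2 = 39560.
η = (ΔQ/Q̄) ÷ (ΔI/Ī) = (-445.7/570.85) ÷ (-12520/39560) = 2.47.

2.47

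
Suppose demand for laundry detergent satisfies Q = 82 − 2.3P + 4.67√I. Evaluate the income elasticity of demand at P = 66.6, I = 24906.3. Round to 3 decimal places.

At P = 66.6, I = 24906.3: Q = 665.827.
Holding P constant, ∂Q/∂I = 4.67/(2√I) = 0.0147956.
η_I = (∂Q/∂I)·(I/Q) = 0.0147956 × (24906.3/665.827) = 0.553.

0.553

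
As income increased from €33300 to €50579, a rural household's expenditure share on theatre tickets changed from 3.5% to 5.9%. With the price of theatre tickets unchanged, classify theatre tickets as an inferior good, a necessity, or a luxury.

luxury

The budget share rises as income rises, so η > 1.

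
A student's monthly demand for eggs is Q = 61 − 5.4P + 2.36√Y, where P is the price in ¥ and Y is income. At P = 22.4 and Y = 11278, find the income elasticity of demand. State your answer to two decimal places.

At P = 22.4, Y = 11278: Q = 190.667.
Holding P constant, ∂Q/∂Y = 2.36/(2√Y) = 0.0111113.
η_Y = (∂Q/∂Y)·(Y/Q) = 0.0111113 × (11278/190.667) = 0.66.

0.66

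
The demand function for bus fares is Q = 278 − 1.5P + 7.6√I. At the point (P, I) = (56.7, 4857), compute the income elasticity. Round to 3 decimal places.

At P = 56.7, I = 4857: Q = 722.611.
Holding P constant, ∂Q/∂I = 7.6/(2√I) = 0.0545255.
η_I = (∂Q/∂I)·(I/Q) = 0.0545255 × (4857/722.611) = 0.366.

0.366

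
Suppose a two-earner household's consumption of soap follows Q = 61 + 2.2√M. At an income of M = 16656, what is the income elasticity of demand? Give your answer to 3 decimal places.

0.412

At M = 16656: Q = 344.928.
dQ/dM = 2.2/(2√M) = 0.00852329 at this income.
η = (dQ/dM)·(M/Q) = 0.00852329 × (16656/344.928) = 0.412.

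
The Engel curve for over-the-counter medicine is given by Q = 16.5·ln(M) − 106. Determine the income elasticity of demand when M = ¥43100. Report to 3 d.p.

At M = 43100: Q = 70.076.
dQ/dM = 16.5/M = 0.000382831 at this income.
η = (dQ/dM)·(M/Q) = 0.000382831 × (43100/70.076) = 0.235.

0.235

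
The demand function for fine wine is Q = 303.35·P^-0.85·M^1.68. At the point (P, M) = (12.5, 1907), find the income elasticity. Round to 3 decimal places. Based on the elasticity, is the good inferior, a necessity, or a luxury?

For a multiplicative demand Q = A·P^α·M^β, the income elasticity is β everywhere.
Here β = 1.68, so η = 1.680.
Since η > 1, this is a luxury.

1.680 (luxury)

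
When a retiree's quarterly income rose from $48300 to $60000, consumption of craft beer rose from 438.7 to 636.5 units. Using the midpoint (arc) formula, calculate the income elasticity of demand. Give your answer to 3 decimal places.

1.703

ΔQ = 636.5 − 438.7 = 197.8; midpoint Q̄ = (438.7 + 636.5)/2 = 537.6.
ΔI = 60000 − 48300 = 11700; midpoint Ī = (48300 + 60000)/2 = 54150.
η = (ΔQ/Q̄) ÷ (ΔI/Ī) = (197.8/537.6) ÷ (11700/54150) = 1.703.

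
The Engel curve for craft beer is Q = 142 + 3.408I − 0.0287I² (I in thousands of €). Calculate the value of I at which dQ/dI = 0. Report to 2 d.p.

59.37

dQ/dI = 3.408 − 0.0574I.
The good is inferior where dQ/dI < 0. Setting dQ/dI = 0 gives I = 3.408 / 0.0574 = 59.37.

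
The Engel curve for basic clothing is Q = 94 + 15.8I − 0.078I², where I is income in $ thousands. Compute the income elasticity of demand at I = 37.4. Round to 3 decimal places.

At I = 37.4: Q = 575.8167.
dQ/dI = 15.8 − 0.156I = 9.96560.
η = (dQ/dI)·(I/Q) = 9.96560 × (37.4/575.8167) = 0.647.

0.647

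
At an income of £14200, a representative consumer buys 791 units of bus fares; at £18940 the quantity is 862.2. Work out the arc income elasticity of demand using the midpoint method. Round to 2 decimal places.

ΔQ = 862.2 − 791 = 71.2; midpoint Q̄ = (791 + 862.2)/2 = 826.6.
ΔI = 18940 − 14200 = 4740; midpoint Ī = (14200 + 18940)/2 = 16570.
η = (ΔQ/Q̄) ÷ (ΔI/Ī) = (71.2/826.6) ÷ (4740/16570) = 0.30.

0.30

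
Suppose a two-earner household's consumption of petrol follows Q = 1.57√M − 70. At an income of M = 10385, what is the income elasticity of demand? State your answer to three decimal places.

At M = 10385: Q = 89.994.
dQ/dM = 1.57/(2√M) = 0.00770312 at this income.
η = (dQ/dM)·(M/Q) = 0.00770312 × (10385/89.994) = 0.889.

0.889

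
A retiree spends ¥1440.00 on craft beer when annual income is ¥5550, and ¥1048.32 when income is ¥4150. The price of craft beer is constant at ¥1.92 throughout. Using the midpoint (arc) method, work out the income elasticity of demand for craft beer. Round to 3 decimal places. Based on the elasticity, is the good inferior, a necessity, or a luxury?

1.091 (luxury)

With a constant price, Q₁ = 1440.00/1.92 = 750.000 and Q₂ = 1048.32/1.92 = 546.000 (equivalently, work directly with expenditure since P cancels).
Midpoint %ΔQ = (1048.32 − 1440.00)/1244.16 = -0.31481; midpoint %ΔI = (4150 − 5550)/4850 = -0.28866.
η = -0.31481 / -0.28866 = 1.091.
η > 1 ⇒ luxury.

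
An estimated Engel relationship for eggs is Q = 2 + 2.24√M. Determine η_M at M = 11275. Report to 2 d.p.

At M = 11275: Q = 239.852.
dQ/dM = 2.24/(2√M) = 0.0105477 at this income.
η = (dQ/dM)·(M/Q) = 0.0105477 × (11275/239.852) = 0.50.

0.50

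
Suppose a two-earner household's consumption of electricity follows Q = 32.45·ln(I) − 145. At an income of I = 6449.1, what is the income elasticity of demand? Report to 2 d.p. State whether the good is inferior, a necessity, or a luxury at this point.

At I = 6449.1: Q = 139.642.
dQ/dI = 32.45/I = 0.00503171 at this income.
η = (dQ/dI)·(I/Q) = 0.00503171 × (6449.1/139.642) = 0.23.
Since 0 < η < 1, the good is a necessity.

0.23 (necessity)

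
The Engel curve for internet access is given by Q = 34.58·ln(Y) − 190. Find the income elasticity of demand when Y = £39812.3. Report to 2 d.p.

At Y = 39812.3: Q = 176.269.
dQ/dY = 34.58/Y = 0.000868576 at this income.
η = (dQ/dY)·(Y/Q) = 0.000868576 × (39812.3/176.269) = 0.20.

0.20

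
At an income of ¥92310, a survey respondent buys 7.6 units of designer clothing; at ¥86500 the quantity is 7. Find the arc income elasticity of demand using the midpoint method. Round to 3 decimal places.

1.265

ΔQ = 7 − 7.6 = -0.6; midpoint Q̄ = (7.6 + 7)/2 = 7.3.
ΔI = 86500 − 92310 = -5810; midpoint Ī = (92310 + 86500)/2 = 89405.
η = (ΔQ/Q̄) ÷ (ΔI/Ī) = (-0.6/7.3) ÷ (-5810/89405) = 1.265.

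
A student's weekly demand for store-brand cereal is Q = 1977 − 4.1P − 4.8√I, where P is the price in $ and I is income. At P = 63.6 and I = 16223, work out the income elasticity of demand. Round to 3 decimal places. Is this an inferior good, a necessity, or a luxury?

-0.277 (inferior good)

At P = 63.6, I = 16223: Q = 1104.866.
Holding P constant, ∂Q/∂I = -4.8/(2√I) = -0.0188428.
η_I = (∂Q/∂I)·(I/Q) = -0.0188428 × (16223/1104.866) = -0.277.
Since η < 0, this is an inferior good.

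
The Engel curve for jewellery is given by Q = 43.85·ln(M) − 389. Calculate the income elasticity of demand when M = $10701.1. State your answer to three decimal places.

At M = 10701.1: Q = 17.845.
dQ/dM = 43.85/M = 0.00409771 at this income.
η = (dQ/dM)·(M/Q) = 0.00409771 × (10701.1/17.845) = 2.457.

2.457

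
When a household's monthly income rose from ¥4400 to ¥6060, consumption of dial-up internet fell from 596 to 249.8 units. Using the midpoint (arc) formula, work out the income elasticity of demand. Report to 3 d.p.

ΔQ = 249.8 − 596 = -346.2; midpoint Q̄ = (596 + 249.8)/2 = 422.9.
ΔI = 6060 − 4400 = 1660; midpoint Ī = (4400 + 6060)/2 = 5230.
η = (ΔQ/Q̄) ÷ (ΔI/Ī) = (-346.2/422.9) ÷ (1660/5230) = -2.579.

-2.579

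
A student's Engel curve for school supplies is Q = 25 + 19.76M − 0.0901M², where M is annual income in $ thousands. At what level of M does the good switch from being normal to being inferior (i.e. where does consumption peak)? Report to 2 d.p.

dQ/dM = 19.76 − 0.1802M.
The good is inferior where dQ/dM < 0. Setting dQ/dM = 0 gives M = 19.76 / 0.1802 = 109.66.

109.66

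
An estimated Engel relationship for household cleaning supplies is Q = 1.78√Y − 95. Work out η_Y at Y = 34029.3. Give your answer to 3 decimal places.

0.704

At Y = 34029.3: Q = 233.357.
dQ/dY = 1.78/(2√Y) = 0.00482462 at this income.
η = (dQ/dY)·(Y/Q) = 0.00482462 × (34029.3/233.357) = 0.704.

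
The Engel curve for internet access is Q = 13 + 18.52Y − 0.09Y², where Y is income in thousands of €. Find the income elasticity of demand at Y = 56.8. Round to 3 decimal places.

0.608

At Y = 56.8: Q = 774.5744.
dQ/dY = 18.52 − 0.18Y = 8.29600.
η = (dQ/dY)·(Y/Q) = 8.29600 × (56.8/774.5744) = 0.608.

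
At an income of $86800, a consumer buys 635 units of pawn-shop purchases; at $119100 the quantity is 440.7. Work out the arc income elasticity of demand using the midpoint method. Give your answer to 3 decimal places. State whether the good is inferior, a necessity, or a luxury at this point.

-1.151 (inferior good)

ΔQ = 440.7 − 635 = -194.3; midpoint Q̄ = (635 + 440.7)/2 = 537.85.
ΔI = 119100 − 86800 = 32300; midpoint Ī = (86800 + 119100)/2 = 102950.
η = (ΔQ/Q̄) ÷ (ΔI/Ī) = (-194.3/537.85) ÷ (32300/102950) = -1.151.
η < 0 ⇒ inferior good.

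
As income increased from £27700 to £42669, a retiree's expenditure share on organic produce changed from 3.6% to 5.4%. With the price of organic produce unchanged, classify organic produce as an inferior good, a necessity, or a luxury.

The budget share rises as income rises, so η > 1.

luxury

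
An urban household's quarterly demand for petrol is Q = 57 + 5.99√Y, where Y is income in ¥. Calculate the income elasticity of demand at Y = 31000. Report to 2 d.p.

At Y = 31000: Q = 1111.648.
dQ/dY = 5.99/(2√Y) = 0.0170105 at this income.
η = (dQ/dY)·(Y/Q) = 0.0170105 × (31000/1111.648) = 0.47.

0.47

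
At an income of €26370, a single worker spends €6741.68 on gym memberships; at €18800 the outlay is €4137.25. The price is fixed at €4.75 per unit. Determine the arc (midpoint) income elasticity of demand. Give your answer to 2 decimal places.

1.43

With a constant price, Q₁ = 6741.68/4.75 = 1419.301 and Q₂ = 4137.25/4.75 = 871.000 (equivalently, work directly with expenditure since P cancels).
Midpoint %ΔQ = (4137.25 − 6741.68)/5439.47 = -0.47880; midpoint %ΔI = (18800 − 26370)/22585 = -0.33518.
η = -0.47880 / -0.33518 = 1.43.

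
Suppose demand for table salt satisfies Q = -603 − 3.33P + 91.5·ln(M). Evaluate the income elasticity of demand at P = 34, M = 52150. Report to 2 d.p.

0.33

At P = 34, M = 52150: Q = 277.642.
Holding P constant, ∂Q/∂M = 91.5/M = 0.00175455.
η_M = (∂Q/∂M)·(M/Q) = 0.00175455 × (52150/277.642) = 0.33.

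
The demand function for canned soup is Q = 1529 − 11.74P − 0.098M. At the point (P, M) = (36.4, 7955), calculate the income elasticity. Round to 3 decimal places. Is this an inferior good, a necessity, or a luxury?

At P = 36.4, M = 7955: Q = 322.074.
Holding P constant, ∂Q/∂M = −0.098.
η_M = (∂Q/∂M)·(M/Q) = -0.098 × (7955/322.074) = -2.421.
Since η < 0, this is an inferior good.

-2.421 (inferior good)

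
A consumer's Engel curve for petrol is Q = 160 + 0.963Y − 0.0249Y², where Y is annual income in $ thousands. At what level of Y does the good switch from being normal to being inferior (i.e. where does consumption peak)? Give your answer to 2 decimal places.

19.34

dQ/dY = 0.963 − 0.0498Y.
The good is inferior where dQ/dY < 0. Setting dQ/dY = 0 gives Y = 0.963 / 0.0498 = 19.34.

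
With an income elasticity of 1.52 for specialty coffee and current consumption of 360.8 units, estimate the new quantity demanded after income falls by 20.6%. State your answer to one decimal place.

247.8

%ΔQ ≈ η × %ΔI = 1.52 × (-20.6%) = -31.312%.
New Q ≈ 360.8 × (1 − 0.31312) = 247.8.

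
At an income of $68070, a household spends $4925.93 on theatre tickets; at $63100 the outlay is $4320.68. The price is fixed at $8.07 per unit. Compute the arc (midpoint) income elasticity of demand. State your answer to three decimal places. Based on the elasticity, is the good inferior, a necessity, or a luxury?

1.728 (luxury)

With a constant price, Q₁ = 4925.93/8.07 = 610.400 and Q₂ = 4320.68/8.07 = 535.400 (equivalently, work directly with expenditure since P cancels).
Midpoint %ΔQ = (4320.68 − 4925.93)/4623.31 = -0.13091; midpoint %ΔI = (63100 − 68070)/65585 = -0.07578.
η = -0.13091 / -0.07578 = 1.728.
η > 1 ⇒ luxury.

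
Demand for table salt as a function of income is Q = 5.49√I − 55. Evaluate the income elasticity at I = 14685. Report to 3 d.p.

0.545

At I = 14685: Q = 610.287.
dQ/dI = 5.49/(2√I) = 0.0226519 at this income.
η = (dQ/dI)·(I/Q) = 0.0226519 × (14685/610.287) = 0.545.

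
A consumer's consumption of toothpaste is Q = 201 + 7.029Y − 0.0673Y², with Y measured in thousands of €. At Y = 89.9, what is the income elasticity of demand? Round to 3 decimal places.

-1.578

At Y = 89.9: Q = 288.9878.
dQ/dY = 7.029 − 0.1346Y = -5.07154.
η = (dQ/dY)·(Y/Q) = -5.07154 × (89.9/288.9878) = -1.578.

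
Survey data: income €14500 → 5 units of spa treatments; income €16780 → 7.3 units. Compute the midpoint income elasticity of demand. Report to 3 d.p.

ΔQ = 7.3 − 5 = 2.3; midpoint Q̄ = (5 + 7.3)/2 = 6.15.
ΔI = 16780 − 14500 = 2280; midpoint Ī = (14500 + 16780)/2 = 15640.
η = (ΔQ/Q̄) ÷ (ΔI/Ī) = (2.3/6.15) ÷ (2280/15640) = 2.565.

2.565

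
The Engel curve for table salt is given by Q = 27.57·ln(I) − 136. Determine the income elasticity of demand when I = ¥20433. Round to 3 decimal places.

0.200

At I = 20433: Q = 137.630.
dQ/dI = 27.57/I = 0.00134929 at this income.
η = (dQ/dI)·(I/Q) = 0.00134929 × (20433/137.630) = 0.200.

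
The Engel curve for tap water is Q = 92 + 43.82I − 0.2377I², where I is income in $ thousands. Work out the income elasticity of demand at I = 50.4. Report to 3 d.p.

0.590

At I = 50.4: Q = 1696.7320.
dQ/dI = 43.82 − 0.4754I = 19.85984.
η = (dQ/dI)·(I/Q) = 19.85984 × (50.4/1696.7320) = 0.590.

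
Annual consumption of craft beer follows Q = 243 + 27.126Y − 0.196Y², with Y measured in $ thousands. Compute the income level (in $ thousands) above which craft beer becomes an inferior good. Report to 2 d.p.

69.20

dQ/dY = 27.126 − 0.392Y.
The good is inferior where dQ/dY < 0. Setting dQ/dY = 0 gives Y = 27.126 / 0.392 = 69.20.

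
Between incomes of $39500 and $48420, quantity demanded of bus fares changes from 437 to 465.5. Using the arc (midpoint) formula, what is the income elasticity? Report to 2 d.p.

0.31

ΔQ = 465.5 − 437 = 28.5; midpoint Q̄ = (437 + 465.5)/2 = 451.25.
ΔI = 48420 − 39500 = 8920; midpoint Ī = (39500 + 48420)/2 = 43960.
η = (ΔQ/Q̄) ÷ (ΔI/Ī) = (28.5/451.25) ÷ (8920/43960) = 0.31.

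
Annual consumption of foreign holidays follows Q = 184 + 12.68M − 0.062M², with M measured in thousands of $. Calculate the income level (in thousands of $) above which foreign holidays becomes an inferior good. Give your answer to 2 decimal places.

dQ/dM = 12.68 − 0.124M.
The good is inferior where dQ/dM < 0. Setting dQ/dM = 0 gives M = 12.68 / 0.124 = 102.26.

102.26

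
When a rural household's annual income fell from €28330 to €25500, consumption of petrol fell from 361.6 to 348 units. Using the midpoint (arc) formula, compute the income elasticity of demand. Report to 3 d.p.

0.365

ΔQ = 348 − 361.6 = -13.6; midpoint Q̄ = (361.6 + 348)/2 = 354.8.
ΔI = 25500 − 28330 = -2830; midpoint Ī = (28330 + 25500)/2 = 26915.
η = (ΔQ/Q̄) ÷ (ΔI/Ī) = (-13.6/354.8) ÷ (-2830/26915) = 0.365.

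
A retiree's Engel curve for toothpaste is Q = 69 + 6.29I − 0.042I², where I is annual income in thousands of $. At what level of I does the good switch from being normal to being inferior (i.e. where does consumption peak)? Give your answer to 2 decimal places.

74.88

dQ/dI = 6.29 − 0.084I.
The good is inferior where dQ/dI < 0. Setting dQ/dI = 0 gives I = 6.29 / 0.084 = 74.88.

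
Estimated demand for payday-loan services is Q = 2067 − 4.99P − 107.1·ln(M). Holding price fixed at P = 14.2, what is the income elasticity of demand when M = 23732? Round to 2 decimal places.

At P = 14.2, M = 23732: Q = 917.155.
Holding P constant, ∂Q/∂M = -107.1/M = -0.00451289.
η_M = (∂Q/∂M)·(M/Q) = -0.00451289 × (23732/917.155) = -0.12.

-0.12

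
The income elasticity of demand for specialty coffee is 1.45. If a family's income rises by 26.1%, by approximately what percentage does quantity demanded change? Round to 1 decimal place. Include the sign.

%ΔQ ≈ η × %ΔI = 1.45 × 26.1% = 37.8%.

37.8%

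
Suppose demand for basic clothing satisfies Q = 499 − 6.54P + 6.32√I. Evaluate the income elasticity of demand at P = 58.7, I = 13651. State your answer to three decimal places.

At P = 58.7, I = 13651: Q = 853.515.
Holding P constant, ∂Q/∂I = 6.32/(2√I) = 0.0270461.
η_I = (∂Q/∂I)·(I/Q) = 0.0270461 × (13651/853.515) = 0.433.

0.433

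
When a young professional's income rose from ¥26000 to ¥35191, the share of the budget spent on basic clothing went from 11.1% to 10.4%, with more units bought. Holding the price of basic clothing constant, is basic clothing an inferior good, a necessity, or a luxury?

Quantity rises but the budget share falls as income rises, so 0 < η < 1.

necessity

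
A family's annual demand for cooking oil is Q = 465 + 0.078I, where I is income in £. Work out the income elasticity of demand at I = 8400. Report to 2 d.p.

At I = 8400: Q = 1120.200.
dQ/dI = 0.078.
η = (dQ/dI)·(I/Q) = 0.078 × (8400/1120.200) = 0.58.

0.58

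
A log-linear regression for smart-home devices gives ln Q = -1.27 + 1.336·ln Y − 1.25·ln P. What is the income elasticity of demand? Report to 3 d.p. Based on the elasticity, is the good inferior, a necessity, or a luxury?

In a log-linear demand, the coefficient on ln Y is the income elasticity.
So η = 1.336.
η > 1 ⇒ luxury.

1.336 (luxury)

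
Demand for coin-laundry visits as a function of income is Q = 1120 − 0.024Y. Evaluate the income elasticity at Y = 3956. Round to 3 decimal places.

At Y = 3956: Q = 1025.056.
dQ/dY = −0.024.
η = (dQ/dY)·(Y/Q) = -0.024 × (3956/1025.056) = -0.093.

-0.093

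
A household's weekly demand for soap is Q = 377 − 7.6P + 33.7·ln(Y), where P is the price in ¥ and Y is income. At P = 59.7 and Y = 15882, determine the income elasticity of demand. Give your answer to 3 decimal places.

0.135

At P = 59.7, Y = 15882: Q = 249.258.
Holding P constant, ∂Q/∂Y = 33.7/Y = 0.0021219.
η_Y = (∂Q/∂Y)·(Y/Q) = 0.0021219 × (15882/249.258) = 0.135.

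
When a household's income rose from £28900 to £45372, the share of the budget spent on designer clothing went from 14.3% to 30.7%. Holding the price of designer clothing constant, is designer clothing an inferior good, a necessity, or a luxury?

The budget share rises as income rises, so η > 1.

luxury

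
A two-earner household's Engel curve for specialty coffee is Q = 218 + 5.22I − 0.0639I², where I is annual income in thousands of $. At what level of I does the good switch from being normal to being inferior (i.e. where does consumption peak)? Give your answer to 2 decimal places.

dQ/dI = 5.22 − 0.1278I.
The good is inferior where dQ/dI < 0. Setting dQ/dI = 0 gives I = 5.22 / 0.1278 = 40.85.

40.85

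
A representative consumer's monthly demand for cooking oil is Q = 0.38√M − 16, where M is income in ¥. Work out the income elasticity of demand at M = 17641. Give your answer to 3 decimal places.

At M = 17641: Q = 34.471.
dQ/dM = 0.38/(2√M) = 0.00143051 at this income.
η = (dQ/dM)·(M/Q) = 0.00143051 × (17641/34.471) = 0.732.

0.732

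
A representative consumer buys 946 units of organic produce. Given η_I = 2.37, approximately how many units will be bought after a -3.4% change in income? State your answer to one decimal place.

%ΔQ ≈ η × %ΔI = 2.37 × (-3.4%) = -8.058%.
New Q ≈ 946 × (1 − 0.08058) = 869.8.

869.8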